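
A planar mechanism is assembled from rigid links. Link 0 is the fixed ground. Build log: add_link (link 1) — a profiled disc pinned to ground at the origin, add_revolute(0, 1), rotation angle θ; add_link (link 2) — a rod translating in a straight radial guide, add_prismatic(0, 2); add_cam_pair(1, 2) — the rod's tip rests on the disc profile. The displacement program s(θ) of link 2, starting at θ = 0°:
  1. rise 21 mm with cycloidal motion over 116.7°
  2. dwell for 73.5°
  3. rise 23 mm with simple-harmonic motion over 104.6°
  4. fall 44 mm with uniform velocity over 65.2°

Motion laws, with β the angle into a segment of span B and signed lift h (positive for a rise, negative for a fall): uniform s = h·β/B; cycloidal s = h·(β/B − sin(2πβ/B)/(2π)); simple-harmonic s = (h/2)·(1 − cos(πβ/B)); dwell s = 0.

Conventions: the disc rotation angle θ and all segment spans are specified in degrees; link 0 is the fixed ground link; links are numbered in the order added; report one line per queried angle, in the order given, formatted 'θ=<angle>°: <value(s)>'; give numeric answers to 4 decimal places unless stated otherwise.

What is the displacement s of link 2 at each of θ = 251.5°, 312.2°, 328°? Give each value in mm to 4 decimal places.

seg 1 [0°–116.7°] cycloidal, h=21: full span → s += 21 → s = 21.0000
seg 2 [116.7°–190.2°] dwell: s stays 21.0000
seg 3 [190.2°–294.8°] simple-harmonic, h=23: θ=251.5° here. β=61.3, B=104.6. 23/2·(1 − cos(π·0.5860)) = 14.5708 → s = 35.5708
seg 3 [190.2°–294.8°] simple-harmonic, h=23: full span → s += 23 → s = 44.0000
seg 4 [294.8°–360°] uniform, h=-44: θ=312.2° here. β=17.4, B=65.2. -44·17.4/65.2 = -11.7423 → s = 32.2577
seg 4 [294.8°–360°] uniform, h=-44: θ=328° here. β=33.2, B=65.2. -44·33.2/65.2 = -22.4049 → s = 21.5951

θ=251.5°: 35.5708
θ=312.2°: 32.2577
θ=328°: 21.5951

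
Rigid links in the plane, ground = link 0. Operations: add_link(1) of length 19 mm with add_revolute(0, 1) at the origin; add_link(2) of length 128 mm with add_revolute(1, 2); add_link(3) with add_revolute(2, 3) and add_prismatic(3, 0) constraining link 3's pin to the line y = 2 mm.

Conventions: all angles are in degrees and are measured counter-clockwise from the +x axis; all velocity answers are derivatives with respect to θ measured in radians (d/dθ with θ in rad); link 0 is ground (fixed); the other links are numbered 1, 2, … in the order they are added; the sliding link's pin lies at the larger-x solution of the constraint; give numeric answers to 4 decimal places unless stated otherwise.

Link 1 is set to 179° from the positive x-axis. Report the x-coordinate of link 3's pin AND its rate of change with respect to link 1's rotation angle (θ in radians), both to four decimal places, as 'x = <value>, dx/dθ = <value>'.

geometry: r = 19 mm, L = 128 mm, e = 2 mm
crank pin P = (r cos θ, r sin θ) = (-18.997106, 0.331596)
h = r sin θ − e = 0.331596 − 2 = -1.668404
x = r cos θ + √(L² − h²) = -18.997106 + 127.989126 = 108.992020
dx/dθ = −r sin θ − h·r cos θ/√(L² − h²) (θ in radians; h = -1.668404) = -0.579233

x = 108.9920, dx/dθ = -0.5792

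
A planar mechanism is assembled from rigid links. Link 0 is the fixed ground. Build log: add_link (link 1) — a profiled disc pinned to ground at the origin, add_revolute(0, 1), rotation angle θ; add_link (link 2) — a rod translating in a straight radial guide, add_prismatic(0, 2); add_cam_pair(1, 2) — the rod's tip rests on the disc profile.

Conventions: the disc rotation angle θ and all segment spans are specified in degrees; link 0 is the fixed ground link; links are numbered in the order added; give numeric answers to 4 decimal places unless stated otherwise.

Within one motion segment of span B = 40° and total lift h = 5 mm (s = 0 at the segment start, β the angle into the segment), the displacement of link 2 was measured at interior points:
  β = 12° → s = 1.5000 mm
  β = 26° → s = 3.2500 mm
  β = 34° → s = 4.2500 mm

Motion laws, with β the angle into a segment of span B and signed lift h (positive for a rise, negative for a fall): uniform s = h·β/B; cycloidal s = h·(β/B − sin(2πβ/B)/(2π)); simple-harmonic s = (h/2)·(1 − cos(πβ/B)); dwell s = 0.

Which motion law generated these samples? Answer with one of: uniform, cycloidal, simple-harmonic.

candidates at β/B = r: uniform s = h·r (linear in β); cycloidal s = h·(r − sin(2πr)/(2π)); simple-harmonic s = (h/2)(1 − cos(πr))
β=12°: printed 1.5000 | uniform 1.5000, cycloidal 0.7432, simple-harmonic 1.0305
β=26°: printed 3.2500 | uniform 3.2500, cycloidal 3.8938, simple-harmonic 3.6350
β=34°: printed 4.2500 | uniform 4.2500, cycloidal 4.8938, simple-harmonic 4.7275
only one law matches every sample → uniform

uniform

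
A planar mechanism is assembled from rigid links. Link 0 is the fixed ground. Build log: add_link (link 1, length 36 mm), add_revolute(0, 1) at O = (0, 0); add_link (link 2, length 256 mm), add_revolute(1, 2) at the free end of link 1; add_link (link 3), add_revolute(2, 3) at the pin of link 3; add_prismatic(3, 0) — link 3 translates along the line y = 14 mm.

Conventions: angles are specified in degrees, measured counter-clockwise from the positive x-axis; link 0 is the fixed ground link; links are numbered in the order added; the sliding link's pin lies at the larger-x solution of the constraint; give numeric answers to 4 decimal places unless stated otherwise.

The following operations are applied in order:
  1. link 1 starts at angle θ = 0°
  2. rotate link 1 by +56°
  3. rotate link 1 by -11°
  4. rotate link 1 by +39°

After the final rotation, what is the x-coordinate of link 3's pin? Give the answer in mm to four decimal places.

geometry: r = 36 mm, L = 256 mm, e = 14 mm; θ starts at 0°
rotate link 1 by +56°: θ ← 0° +56° = 56°
rotate link 1 by -11°: θ ← 56° -11° = 45°
rotate link 1 by +39°: θ ← 45° +39° = 84°
crank pin P = (r cos θ, r sin θ) = (3.763025, 35.802788)
h = r sin θ − e = 35.802788 − 14 = 21.802788
x = r cos θ + √(L² − h²) = 3.763025 + 255.069870 = 258.832894

258.8329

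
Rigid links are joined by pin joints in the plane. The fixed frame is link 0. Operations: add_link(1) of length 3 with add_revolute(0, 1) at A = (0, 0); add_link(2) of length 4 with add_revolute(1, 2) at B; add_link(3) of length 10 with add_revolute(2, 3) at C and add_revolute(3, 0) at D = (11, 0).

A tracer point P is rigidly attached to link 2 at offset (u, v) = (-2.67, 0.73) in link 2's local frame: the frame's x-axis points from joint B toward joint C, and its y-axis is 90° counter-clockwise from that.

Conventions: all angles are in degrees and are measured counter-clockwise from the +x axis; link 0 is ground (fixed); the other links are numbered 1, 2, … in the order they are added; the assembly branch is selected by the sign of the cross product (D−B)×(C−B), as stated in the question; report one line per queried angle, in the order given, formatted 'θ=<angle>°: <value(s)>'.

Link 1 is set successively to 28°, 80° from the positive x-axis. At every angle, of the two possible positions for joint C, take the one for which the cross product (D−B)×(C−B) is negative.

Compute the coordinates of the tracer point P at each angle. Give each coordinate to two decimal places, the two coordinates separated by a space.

A=(0,0), D=(11.00,0)
θ=28°: B = A + 3.00·(cos28°, sin28°) = (2.6488, 1.4084)
θ=28°: |BD| = 8.4691
θ=28°: circle(B,4.00) ∩ circle(D,10.00): a=-0.7247, h=3.9338
θ=28°:   candidates: C₊=(2.5885,5.4080) cross=33.316; C₋=(1.2801,-2.3501) cross=-33.316
θ=28°:   branch - wants cross < 0 → take C=(1.2801,-2.3501) (cross=-33.316)
θ=28°: ex = (C−B)/|BC| = (-0.3422,-0.9396); ey = (0.9396,-0.3422)
θ=28°: P = B + -2.67·ex + 0.73·ey = (4.2484,3.6674)
θ=80°: B = A + 3.00·(cos80°, sin80°) = (0.5209, 2.9544)
θ=80°: |BD| = 10.8876
θ=80°: circle(B,4.00) ∩ circle(D,10.00): a=1.5862, h=3.6721
θ=80°:   candidates: C₊=(3.0440,6.0583) cross=39.980; C₋=(1.0512,-1.0103) cross=-39.980
θ=80°:   branch - wants cross < 0 → take C=(1.0512,-1.0103) (cross=-39.980)
θ=80°: ex = (C−B)/|BC| = (0.1326,-0.9912); ey = (0.9912,0.1326)
θ=80°: P = B + -2.67·ex + 0.73·ey = (0.8906,5.6976)

θ=28°: 4.25 3.67
θ=80°: 0.89 5.70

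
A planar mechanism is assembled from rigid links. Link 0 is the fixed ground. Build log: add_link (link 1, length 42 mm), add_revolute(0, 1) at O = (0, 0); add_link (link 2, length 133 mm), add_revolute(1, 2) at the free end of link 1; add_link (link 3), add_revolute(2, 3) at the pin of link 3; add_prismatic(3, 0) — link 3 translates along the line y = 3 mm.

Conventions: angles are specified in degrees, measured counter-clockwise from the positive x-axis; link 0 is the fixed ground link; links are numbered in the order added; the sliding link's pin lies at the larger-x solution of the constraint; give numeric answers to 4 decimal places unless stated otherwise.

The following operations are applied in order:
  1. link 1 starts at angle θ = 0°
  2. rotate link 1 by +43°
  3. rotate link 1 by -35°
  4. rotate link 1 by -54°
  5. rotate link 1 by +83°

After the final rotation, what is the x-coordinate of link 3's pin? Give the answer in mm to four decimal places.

geometry: r = 42 mm, L = 133 mm, e = 3 mm; θ starts at 0°
rotate link 1 by +43°: θ ← 0° +43° = 43°
rotate link 1 by -35°: θ ← 43° -35° = 8°
rotate link 1 by -54°: θ ← 8° -54° = -46°
rotate link 1 by +83°: θ ← -46° +83° = 37°
crank pin P = (r cos θ, r sin θ) = (33.542691, 25.276231)
h = r sin θ − e = 25.276231 − 3 = 22.276231
x = r cos θ + √(L² − h²) = 33.542691 + 131.121202 = 164.663893

164.6639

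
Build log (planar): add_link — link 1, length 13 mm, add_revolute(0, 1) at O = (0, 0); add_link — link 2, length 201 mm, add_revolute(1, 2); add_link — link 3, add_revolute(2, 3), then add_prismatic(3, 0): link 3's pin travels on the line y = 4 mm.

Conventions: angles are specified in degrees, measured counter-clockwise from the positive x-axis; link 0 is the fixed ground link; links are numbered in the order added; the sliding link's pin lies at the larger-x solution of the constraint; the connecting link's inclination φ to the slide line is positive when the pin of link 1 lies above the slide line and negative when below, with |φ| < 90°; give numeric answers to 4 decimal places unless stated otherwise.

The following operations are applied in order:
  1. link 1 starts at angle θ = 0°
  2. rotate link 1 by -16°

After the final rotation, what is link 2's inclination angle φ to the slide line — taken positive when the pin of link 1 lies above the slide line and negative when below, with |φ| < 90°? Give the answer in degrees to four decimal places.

geometry: r = 13 mm, L = 201 mm, e = 4 mm; θ starts at 0°
rotate link 1 by -16°: θ ← 0° -16° = -16°
h = r sin θ − e = -3.583286 − 4 = -7.583286
sin φ = h / L = -7.583286 / 201 = -0.03772779
φ = arcsin(-0.03772779) = -2.162156°

-2.1622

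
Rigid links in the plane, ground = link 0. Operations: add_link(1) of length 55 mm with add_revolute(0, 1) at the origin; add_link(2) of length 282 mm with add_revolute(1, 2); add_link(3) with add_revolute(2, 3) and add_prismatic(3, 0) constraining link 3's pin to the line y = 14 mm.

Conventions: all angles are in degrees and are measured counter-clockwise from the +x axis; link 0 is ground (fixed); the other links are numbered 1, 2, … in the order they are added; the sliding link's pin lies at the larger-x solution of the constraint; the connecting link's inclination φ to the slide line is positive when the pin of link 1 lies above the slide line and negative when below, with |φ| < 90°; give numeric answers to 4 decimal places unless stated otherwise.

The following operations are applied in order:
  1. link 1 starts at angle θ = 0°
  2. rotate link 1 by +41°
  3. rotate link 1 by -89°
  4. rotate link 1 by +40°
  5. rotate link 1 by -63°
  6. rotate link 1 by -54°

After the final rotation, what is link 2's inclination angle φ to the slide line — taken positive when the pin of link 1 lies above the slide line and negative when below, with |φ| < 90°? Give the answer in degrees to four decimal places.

geometry: r = 55 mm, L = 282 mm, e = 14 mm; θ starts at 0°
rotate link 1 by +41°: θ ← 0° +41° = 41°
rotate link 1 by -89°: θ ← 41° -89° = -48°
rotate link 1 by +40°: θ ← -48° +40° = -8°
rotate link 1 by -63°: θ ← -8° -63° = -71°
rotate link 1 by -54°: θ ← -71° -54° = -125°
h = r sin θ − e = -45.053362 − 14 = -59.053362
sin φ = h / L = -59.053362 / 282 = -0.20940909
φ = arcsin(-0.20940909) = -12.087725°

-12.0877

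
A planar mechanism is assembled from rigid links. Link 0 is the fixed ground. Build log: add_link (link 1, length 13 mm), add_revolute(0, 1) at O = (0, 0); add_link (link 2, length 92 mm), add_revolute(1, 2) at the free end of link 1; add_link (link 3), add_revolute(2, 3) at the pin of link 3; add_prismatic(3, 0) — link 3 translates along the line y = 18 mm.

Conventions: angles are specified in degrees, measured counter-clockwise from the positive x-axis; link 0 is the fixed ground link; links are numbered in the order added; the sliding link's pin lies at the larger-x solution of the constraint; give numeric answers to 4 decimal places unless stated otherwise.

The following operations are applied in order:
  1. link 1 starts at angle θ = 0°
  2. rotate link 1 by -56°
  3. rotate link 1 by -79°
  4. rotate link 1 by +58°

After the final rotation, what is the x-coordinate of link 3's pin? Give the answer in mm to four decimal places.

geometry: r = 13 mm, L = 92 mm, e = 18 mm; θ starts at 0°
rotate link 1 by -56°: θ ← 0° -56° = -56°
rotate link 1 by -79°: θ ← -56° -79° = -135°
rotate link 1 by +58°: θ ← -135° +58° = -77°
crank pin P = (r cos θ, r sin θ) = (2.924364, -12.666811)
h = r sin θ − e = -12.666811 − 18 = -30.666811
x = r cos θ + √(L² − h²) = 2.924364 + 86.738381 = 89.662745

89.6627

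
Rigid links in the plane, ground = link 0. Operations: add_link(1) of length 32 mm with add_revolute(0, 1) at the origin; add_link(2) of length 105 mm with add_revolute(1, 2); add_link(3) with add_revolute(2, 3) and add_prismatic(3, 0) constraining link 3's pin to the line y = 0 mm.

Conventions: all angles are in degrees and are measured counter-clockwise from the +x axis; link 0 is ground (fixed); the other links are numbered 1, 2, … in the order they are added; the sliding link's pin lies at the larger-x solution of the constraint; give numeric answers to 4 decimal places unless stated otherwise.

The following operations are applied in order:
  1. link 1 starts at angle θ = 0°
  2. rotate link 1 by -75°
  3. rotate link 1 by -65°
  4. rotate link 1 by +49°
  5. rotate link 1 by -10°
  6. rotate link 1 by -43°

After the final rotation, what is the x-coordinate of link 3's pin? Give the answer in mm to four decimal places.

geometry: r = 32 mm, L = 105 mm, e = 0 mm; θ starts at 0°
rotate link 1 by -75°: θ ← 0° -75° = -75°
rotate link 1 by -65°: θ ← -75° -65° = -140°
rotate link 1 by +49°: θ ← -140° +49° = -91°
rotate link 1 by -10°: θ ← -91° -10° = -101°
rotate link 1 by -43°: θ ← -101° -43° = -144°
crank pin P = (r cos θ, r sin θ) = (-25.888544, -18.809128)
h = r sin θ − e = -18.809128 − 0 = -18.809128
x = r cos θ + √(L² − h²) = -25.888544 + 103.301581 = 77.413037

77.4130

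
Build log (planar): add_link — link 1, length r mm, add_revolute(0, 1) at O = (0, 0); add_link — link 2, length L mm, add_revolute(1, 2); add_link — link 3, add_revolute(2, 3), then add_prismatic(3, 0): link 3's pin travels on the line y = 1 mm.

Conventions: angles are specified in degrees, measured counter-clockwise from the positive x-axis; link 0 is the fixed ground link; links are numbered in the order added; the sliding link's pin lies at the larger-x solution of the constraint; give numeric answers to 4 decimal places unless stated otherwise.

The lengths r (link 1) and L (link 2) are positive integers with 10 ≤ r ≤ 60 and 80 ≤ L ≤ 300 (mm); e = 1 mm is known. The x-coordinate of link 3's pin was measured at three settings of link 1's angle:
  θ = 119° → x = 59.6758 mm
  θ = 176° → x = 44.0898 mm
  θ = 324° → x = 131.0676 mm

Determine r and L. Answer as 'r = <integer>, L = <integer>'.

constraint per measurement: (x − r cos θ)² + (r sin θ − e)² = L²
subtracting the θ₁ and θ₂ equations cancels the r² and L² terms:
r = (x₁² − x₂²) / (2[(x₁cos θ₁ + e sin θ₁) − (x₂cos θ₂ + e sin θ₂)]) = 50.9998 → r = 51
L² = (x₁ − r cos θ₁)² + (r sin θ₁ − e)² = 9024.9929 → L = 95.0000 → L = 95
check at θ₃=324°: x = 131.0676 (printed 131.0676) ✓

r = 51, L = 95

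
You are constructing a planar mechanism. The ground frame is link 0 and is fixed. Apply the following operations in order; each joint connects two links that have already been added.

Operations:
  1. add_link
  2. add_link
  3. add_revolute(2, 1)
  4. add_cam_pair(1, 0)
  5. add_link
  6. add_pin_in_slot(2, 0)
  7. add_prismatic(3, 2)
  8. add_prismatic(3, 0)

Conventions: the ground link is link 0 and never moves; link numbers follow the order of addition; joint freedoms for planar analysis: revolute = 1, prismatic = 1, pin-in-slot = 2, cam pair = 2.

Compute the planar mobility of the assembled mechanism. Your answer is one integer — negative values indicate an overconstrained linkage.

(L,J1,J2)=(1,0,0); link0 fixed
link1: (2,0,0)
link2: (3,0,0)
R 2-1 [J1]: (3,1,0)
C 1-0 [J2]: (3,1,1)
link3: (4,1,1)
PS 2-0 [J2]: (4,1,2)
P 3-2 [J1]: (4,2,2)
P 3-0 [J1]: (4,3,2)
Grübler: 3·3 − 2·3 − 2 = 1

M = 1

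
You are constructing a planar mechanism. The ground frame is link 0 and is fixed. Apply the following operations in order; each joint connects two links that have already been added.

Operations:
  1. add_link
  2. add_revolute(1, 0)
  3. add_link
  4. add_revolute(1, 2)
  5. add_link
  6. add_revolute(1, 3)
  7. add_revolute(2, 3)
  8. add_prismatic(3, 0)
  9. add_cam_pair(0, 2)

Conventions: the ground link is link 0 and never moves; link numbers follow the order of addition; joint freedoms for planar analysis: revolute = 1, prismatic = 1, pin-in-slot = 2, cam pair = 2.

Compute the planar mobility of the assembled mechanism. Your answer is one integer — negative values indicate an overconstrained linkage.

link 0 = ground. State L|J1|J2 = 1|0|0
+link1  2|0|0
R(1,0) f=1→J1  2|1|0
+link2  3|1|0
R(1,2) f=1→J1  3|2|0
+link3  4|2|0
R(1,3) f=1→J1  4|3|0
R(2,3) f=1→J1  4|4|0
P(3,0) f=1→J1  4|5|0
C(0,2) f=2→J2  4|5|1
M = 3(4−1)−2·5−1 = 9−10−1 = -2

M = -2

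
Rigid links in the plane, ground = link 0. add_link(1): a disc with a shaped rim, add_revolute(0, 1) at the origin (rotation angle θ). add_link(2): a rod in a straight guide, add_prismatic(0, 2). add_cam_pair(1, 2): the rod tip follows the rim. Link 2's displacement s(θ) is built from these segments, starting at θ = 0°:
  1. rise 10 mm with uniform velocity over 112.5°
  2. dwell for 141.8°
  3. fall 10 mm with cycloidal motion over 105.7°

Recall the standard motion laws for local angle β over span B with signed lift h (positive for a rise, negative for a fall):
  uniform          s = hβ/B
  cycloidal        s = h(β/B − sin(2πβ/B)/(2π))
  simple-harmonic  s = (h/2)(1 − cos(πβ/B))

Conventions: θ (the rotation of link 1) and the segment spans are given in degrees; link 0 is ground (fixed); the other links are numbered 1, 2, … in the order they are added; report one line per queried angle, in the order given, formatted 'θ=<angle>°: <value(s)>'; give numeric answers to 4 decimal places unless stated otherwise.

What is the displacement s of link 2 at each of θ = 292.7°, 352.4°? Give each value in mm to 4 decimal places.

segment 1 (0° to 112.5°, uniform, h = 10) is passed completely: s = 0.0000 + (10) = 10.0000
segment 2 (112.5° to 254.3°, dwell): s unchanged at 10.0000
θ = 292.7° falls in segment 3 (254.3° to 360°, cycloidal, h = -10): β = 292.7 − 254.3 = 38.4°, B = 105.7°; Δs = -10·(0.3633 − sin(2π·0.3633)/(2π)) = -2.4279; s = 10.0000 − 2.4279 = 7.5721
θ = 352.4° falls in segment 3 (254.3° to 360°, cycloidal, h = -10): β = 352.4 − 254.3 = 98.1°, B = 105.7°; Δs = -10·(0.9281 − sin(2π·0.9281)/(2π)) = -9.9758; s = 10.0000 − 9.9758 = 0.0242

θ=292.7°: 7.5721
θ=352.4°: 0.0242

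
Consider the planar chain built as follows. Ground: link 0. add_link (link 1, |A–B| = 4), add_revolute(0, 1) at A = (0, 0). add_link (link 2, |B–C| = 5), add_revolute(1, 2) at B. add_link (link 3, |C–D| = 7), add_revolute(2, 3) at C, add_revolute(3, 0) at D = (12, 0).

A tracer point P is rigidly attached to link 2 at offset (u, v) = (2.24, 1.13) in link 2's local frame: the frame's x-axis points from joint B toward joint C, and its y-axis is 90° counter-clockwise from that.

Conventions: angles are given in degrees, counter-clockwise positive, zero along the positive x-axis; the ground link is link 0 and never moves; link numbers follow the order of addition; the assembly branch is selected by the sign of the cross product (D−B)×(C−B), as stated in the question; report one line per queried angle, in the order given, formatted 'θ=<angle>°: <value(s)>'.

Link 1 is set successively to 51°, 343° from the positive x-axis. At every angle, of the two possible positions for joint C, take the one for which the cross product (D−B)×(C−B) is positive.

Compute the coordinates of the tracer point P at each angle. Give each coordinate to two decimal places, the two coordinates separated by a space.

A=(0,0), D=(12.00,0)
θ=51°: B = A + 4.00·(cos51°, sin51°) = (2.5173, 3.1086)
θ=51°: |BD| = 9.9792
θ=51°: circle(B,5.00) ∩ circle(D,7.00): a=3.7871, h=3.2646
θ=51°:   candidates: C₊=(7.1329,5.0311) cross=32.578; C₋=(5.0990,-1.1733) cross=-32.578
θ=51°:   branch + wants cross > 0 → take C=(7.1329,5.0311) (cross=32.578)
θ=51°: ex = (C−B)/|BC| = (0.9231,0.3845); ey = (-0.3845,0.9231)
θ=51°: P = B + 2.24·ex + 1.13·ey = (4.1506,5.0130)
θ=343°: B = A + 4.00·(cos343°, sin343°) = (3.8252, -1.1695)
θ=343°: |BD| = 8.2580
θ=343°: circle(B,5.00) ∩ circle(D,7.00): a=2.6759, h=4.2237
θ=343°:   candidates: C₊=(5.8760,3.3906) cross=34.879; C₋=(7.0723,-4.9717) cross=-34.879
θ=343°:   branch + wants cross > 0 → take C=(5.8760,3.3906) (cross=34.879)
θ=343°: ex = (C−B)/|BC| = (0.4101,0.9120); ey = (-0.9120,0.4101)
θ=343°: P = B + 2.24·ex + 1.13·ey = (3.7134,1.3369)

θ=51°: 4.15 5.01
θ=343°: 3.71 1.34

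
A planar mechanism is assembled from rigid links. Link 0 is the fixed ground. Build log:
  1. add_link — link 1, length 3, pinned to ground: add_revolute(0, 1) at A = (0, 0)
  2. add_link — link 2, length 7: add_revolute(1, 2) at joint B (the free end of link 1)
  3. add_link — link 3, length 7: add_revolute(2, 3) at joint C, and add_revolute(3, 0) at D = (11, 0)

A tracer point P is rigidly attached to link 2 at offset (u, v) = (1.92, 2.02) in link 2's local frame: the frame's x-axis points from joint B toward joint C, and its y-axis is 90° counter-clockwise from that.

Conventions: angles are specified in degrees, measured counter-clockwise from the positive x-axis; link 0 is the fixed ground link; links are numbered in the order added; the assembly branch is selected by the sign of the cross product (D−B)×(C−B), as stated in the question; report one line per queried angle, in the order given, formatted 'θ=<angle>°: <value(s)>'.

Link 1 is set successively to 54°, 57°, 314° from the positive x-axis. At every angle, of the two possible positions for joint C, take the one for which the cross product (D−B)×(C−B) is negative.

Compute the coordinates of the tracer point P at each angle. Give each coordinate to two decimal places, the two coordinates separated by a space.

A=(0,0), D=(11.00,0)
θ=54°: B = A + 3.00·(cos54°, sin54°) = (1.7634, 2.4271)
θ=54°: |BD| = 9.5502
θ=54°: circle(B,7.00) ∩ circle(D,7.00): a=4.7751, h=5.1184
θ=54°:   candidates: C₊=(7.6825,6.1639) cross=48.882; C₋=(5.0809,-3.7369) cross=-48.882
θ=54°:   branch - wants cross < 0 → take C=(5.0809,-3.7369) (cross=-48.882)
θ=54°: ex = (C−B)/|BC| = (0.4739,-0.8806); ey = (0.8806,0.4739)
θ=54°: P = B + 1.92·ex + 2.02·ey = (4.4520,1.6937)
θ=57°: B = A + 3.00·(cos57°, sin57°) = (1.6339, 2.5160)
θ=57°: |BD| = 9.6981
θ=57°: circle(B,7.00) ∩ circle(D,7.00): a=4.8491, h=5.0484
θ=57°:   candidates: C₊=(7.6267,6.1336) cross=48.960; C₋=(5.0072,-3.6176) cross=-48.960
θ=57°:   branch - wants cross < 0 → take C=(5.0072,-3.6176) (cross=-48.960)
θ=57°: ex = (C−B)/|BC| = (0.4819,-0.8762); ey = (0.8762,0.4819)
θ=57°: P = B + 1.92·ex + 2.02·ey = (4.3291,1.8071)
θ=314°: B = A + 3.00·(cos314°, sin314°) = (2.0840, -2.1580)
θ=314°: |BD| = 9.1735
θ=314°: circle(B,7.00) ∩ circle(D,7.00): a=4.5867, h=5.2879
θ=314°:   candidates: C₊=(5.2980,4.0605) cross=48.508; C₋=(7.7859,-6.2185) cross=-48.508
θ=314°:   branch - wants cross < 0 → take C=(7.7859,-6.2185) (cross=-48.508)
θ=314°: ex = (C−B)/|BC| = (0.8146,-0.5801); ey = (0.5801,0.8146)
θ=314°: P = B + 1.92·ex + 2.02·ey = (4.8197,-1.6263)

θ=54°: 4.45 1.69
θ=57°: 4.33 1.81
θ=314°: 4.82 -1.63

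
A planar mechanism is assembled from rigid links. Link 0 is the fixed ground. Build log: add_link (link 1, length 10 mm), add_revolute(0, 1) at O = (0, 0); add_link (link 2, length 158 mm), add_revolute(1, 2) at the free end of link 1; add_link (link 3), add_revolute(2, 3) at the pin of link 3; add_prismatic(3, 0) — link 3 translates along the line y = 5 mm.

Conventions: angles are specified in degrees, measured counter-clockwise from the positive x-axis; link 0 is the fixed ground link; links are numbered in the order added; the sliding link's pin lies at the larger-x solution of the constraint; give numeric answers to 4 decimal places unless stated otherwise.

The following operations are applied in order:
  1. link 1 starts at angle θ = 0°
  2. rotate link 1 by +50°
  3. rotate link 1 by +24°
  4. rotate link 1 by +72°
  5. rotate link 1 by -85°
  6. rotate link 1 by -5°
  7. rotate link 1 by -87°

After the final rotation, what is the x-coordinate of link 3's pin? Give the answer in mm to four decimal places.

geometry: r = 10 mm, L = 158 mm, e = 5 mm; θ starts at 0°
rotate link 1 by +50°: θ ← 0° +50° = 50°
rotate link 1 by +24°: θ ← 50° +24° = 74°
rotate link 1 by +72°: θ ← 74° +72° = 146°
rotate link 1 by -85°: θ ← 146° -85° = 61°
rotate link 1 by -5°: θ ← 61° -5° = 56°
rotate link 1 by -87°: θ ← 56° -87° = -31°
crank pin P = (r cos θ, r sin θ) = (8.571673, -5.150381)
h = r sin θ − e = -5.150381 − 5 = -10.150381
x = r cos θ + √(L² − h²) = 8.571673 + 157.673618 = 166.245291

166.2453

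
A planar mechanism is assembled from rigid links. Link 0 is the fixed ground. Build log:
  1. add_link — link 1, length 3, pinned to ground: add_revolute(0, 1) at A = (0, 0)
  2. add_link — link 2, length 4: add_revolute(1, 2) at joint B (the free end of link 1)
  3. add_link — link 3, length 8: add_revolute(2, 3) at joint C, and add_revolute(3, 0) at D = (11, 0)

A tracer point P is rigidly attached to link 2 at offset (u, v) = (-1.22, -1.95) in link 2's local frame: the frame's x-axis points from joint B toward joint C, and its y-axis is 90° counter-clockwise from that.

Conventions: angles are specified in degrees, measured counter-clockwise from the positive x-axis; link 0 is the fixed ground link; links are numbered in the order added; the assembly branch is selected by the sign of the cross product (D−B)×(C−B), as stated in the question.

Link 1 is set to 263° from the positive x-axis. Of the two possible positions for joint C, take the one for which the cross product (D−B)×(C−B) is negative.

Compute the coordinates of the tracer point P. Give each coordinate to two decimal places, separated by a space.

A=(0,0), D=(11.00,0)
B = A + 3.00·(cos263°, sin263°) = (-0.3656, -2.9776)
|BD| = 11.7492
circle(B,4.00) ∩ circle(D,8.00): a=3.8319, h=1.1474
  candidates: C₊=(3.0504,-0.8966) cross=13.481; C₋=(3.6320,-3.1165) cross=-13.481
  branch - wants cross < 0 → take C=(3.6320,-3.1165) (cross=-13.481)
ex = (C−B)/|BC| = (0.9994,-0.0347); ey = (0.0347,0.9994)
P = B + -1.22·ex + -1.95·ey = (-1.6525,-4.8841)

-1.65 -4.88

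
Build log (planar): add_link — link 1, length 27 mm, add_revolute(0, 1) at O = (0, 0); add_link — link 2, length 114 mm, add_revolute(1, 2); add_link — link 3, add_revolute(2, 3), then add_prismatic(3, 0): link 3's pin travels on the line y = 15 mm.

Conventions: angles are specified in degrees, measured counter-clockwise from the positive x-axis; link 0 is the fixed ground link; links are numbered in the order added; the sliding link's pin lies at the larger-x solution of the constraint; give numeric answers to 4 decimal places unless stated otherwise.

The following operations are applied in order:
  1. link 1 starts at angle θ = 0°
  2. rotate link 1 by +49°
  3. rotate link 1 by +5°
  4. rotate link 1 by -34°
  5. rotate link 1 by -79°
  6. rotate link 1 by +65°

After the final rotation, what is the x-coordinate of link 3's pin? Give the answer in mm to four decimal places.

geometry: r = 27 mm, L = 114 mm, e = 15 mm; θ starts at 0°
rotate link 1 by +49°: θ ← 0° +49° = 49°
rotate link 1 by +5°: θ ← 49° +5° = 54°
rotate link 1 by -34°: θ ← 54° -34° = 20°
rotate link 1 by -79°: θ ← 20° -79° = -59°
rotate link 1 by +65°: θ ← -59° +65° = 6°
crank pin P = (r cos θ, r sin θ) = (26.852091, 2.822269)
h = r sin θ − e = 2.822269 − 15 = -12.177731
x = r cos θ + √(L² − h²) = 26.852091 + 113.347708 = 140.199799

140.1998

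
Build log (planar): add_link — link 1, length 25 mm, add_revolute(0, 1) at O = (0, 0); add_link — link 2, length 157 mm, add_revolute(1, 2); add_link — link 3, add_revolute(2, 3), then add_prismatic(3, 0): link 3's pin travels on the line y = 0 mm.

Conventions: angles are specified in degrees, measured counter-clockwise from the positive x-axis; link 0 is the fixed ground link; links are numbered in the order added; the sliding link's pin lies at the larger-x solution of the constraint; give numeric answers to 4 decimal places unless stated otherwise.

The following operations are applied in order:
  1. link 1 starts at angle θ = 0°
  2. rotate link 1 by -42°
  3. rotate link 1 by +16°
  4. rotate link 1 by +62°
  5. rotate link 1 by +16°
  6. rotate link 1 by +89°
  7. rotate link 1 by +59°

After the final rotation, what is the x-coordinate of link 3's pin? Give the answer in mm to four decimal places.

geometry: r = 25 mm, L = 157 mm, e = 0 mm; θ starts at 0°
rotate link 1 by -42°: θ ← 0° -42° = -42°
rotate link 1 by +16°: θ ← -42° +16° = -26°
rotate link 1 by +62°: θ ← -26° +62° = 36°
rotate link 1 by +16°: θ ← 36° +16° = 52°
rotate link 1 by +89°: θ ← 52° +89° = 141°
rotate link 1 by +59°: θ ← 141° +59° = 200°
crank pin P = (r cos θ, r sin θ) = (-23.492316, -8.550504)
h = r sin θ − e = -8.550504 − 0 = -8.550504
x = r cos θ + √(L² − h²) = -23.492316 + 156.766989 = 133.274674

133.2747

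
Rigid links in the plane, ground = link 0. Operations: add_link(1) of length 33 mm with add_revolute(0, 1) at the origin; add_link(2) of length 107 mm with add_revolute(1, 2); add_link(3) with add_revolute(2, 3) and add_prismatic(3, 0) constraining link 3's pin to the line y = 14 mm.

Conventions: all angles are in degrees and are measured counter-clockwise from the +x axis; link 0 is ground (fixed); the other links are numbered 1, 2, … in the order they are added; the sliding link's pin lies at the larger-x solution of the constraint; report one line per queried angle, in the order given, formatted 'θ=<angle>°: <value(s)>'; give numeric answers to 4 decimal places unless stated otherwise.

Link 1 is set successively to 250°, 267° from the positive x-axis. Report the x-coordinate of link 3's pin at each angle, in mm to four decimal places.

geometry: r = 33 mm, L = 107 mm, e = 14 mm
θ=250°: crank pin P = (r cos θ, r sin θ) = (-11.286665, -31.009856)
θ=250°: h = r sin θ − e = -31.009856 − 14 = -45.009856
θ=250°: x = r cos θ + √(L² − h²) = -11.286665 + 97.072719 = 85.786055
θ=267°: crank pin P = (r cos θ, r sin θ) = (-1.727087, -32.954775)
θ=267°: h = r sin θ − e = -32.954775 − 14 = -46.954775
θ=267°: x = r cos θ + √(L² − h²) = -1.727087 + 96.147018 = 94.419932

θ=250°: 85.7861
θ=267°: 94.4199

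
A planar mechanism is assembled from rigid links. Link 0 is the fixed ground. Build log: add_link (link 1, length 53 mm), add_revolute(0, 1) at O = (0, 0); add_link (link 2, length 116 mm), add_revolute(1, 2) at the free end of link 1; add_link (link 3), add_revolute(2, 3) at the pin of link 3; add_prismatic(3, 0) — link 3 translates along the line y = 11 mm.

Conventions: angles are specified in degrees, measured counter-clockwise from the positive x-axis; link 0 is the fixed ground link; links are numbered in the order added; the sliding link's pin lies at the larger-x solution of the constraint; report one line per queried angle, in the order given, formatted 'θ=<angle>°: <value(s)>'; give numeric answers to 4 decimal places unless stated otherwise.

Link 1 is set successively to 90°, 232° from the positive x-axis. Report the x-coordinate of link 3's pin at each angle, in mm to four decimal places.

geometry: r = 53 mm, L = 116 mm, e = 11 mm
θ=90°: crank pin P = (r cos θ, r sin θ) = (0.000000, 53.000000)
θ=90°: h = r sin θ − e = 53.000000 − 11 = 42.000000
θ=90°: x = r cos θ + √(L² − h²) = 0.000000 + 108.129552 = 108.129552
θ=232°: crank pin P = (r cos θ, r sin θ) = (-32.630058, -41.764570)
θ=232°: h = r sin θ − e = -41.764570 − 11 = -52.764570
θ=232°: x = r cos θ + √(L² − h²) = -32.630058 + 103.304889 = 70.674831

θ=90°: 108.1296
θ=232°: 70.6748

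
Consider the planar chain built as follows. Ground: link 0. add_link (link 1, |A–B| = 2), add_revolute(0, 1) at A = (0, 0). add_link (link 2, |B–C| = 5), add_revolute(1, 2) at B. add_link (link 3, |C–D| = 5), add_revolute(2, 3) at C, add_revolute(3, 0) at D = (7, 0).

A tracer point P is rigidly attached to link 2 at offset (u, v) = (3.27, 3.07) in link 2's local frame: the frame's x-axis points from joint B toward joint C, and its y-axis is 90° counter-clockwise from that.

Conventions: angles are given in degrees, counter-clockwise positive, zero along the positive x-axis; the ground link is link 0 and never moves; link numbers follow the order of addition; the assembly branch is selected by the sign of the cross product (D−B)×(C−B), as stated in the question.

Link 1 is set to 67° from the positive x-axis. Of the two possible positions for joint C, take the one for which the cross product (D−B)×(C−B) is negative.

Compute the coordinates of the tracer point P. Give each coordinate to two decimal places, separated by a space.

A=(0,0), D=(7.00,0)
B = A + 2.00·(cos67°, sin67°) = (0.7815, 1.8410)
|BD| = 6.4853
circle(B,5.00) ∩ circle(D,5.00): a=3.2427, h=3.8059
  candidates: C₊=(4.9711,4.5699) cross=24.683; C₋=(2.8103,-2.7289) cross=-24.683
  branch - wants cross < 0 → take C=(2.8103,-2.7289) (cross=-24.683)
ex = (C−B)/|BC| = (0.4058,-0.9140); ey = (0.9140,0.4058)
P = B + 3.27·ex + 3.07·ey = (4.9142,0.0980)

4.91 0.10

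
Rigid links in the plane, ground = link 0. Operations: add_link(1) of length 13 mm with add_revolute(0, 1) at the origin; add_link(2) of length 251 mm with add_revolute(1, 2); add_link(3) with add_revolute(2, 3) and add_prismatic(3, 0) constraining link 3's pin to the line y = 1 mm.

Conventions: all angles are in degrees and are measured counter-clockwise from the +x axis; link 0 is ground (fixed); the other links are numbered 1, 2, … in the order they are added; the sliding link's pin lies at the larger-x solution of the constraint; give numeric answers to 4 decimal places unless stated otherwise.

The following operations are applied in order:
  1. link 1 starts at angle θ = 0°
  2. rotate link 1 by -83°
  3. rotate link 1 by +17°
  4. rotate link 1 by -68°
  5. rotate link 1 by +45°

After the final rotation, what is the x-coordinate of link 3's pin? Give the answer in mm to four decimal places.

geometry: r = 13 mm, L = 251 mm, e = 1 mm; θ starts at 0°
rotate link 1 by -83°: θ ← 0° -83° = -83°
rotate link 1 by +17°: θ ← -83° +17° = -66°
rotate link 1 by -68°: θ ← -66° -68° = -134°
rotate link 1 by +45°: θ ← -134° +45° = -89°
crank pin P = (r cos θ, r sin θ) = (0.226881, -12.998020)
h = r sin θ − e = -12.998020 − 1 = -13.998020
x = r cos θ + √(L² − h²) = 0.226881 + 250.609368 = 250.836249

250.8362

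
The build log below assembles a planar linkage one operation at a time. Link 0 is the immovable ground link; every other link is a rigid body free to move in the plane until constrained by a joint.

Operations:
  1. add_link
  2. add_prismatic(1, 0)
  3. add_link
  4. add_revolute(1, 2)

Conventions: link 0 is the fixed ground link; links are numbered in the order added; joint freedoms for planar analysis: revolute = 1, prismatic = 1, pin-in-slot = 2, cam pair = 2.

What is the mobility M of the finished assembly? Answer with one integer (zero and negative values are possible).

(L,J1,J2)=(1,0,0); link0 fixed
link1: (2,0,0)
P 1-0 [J1]: (2,1,0)
link2: (3,1,0)
R 1-2 [J1]: (3,2,0)
Grübler: 3·2 − 2·2 − 0 = 2

M = 2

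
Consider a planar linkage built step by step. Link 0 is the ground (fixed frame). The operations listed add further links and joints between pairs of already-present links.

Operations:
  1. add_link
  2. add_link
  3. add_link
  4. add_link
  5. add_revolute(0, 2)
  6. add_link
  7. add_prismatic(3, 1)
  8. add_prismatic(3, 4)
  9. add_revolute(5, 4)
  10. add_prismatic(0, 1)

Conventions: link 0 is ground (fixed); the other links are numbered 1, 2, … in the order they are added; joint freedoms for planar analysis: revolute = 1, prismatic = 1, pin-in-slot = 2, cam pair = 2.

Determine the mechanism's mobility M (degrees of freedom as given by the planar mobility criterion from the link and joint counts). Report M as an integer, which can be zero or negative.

(L,J1,J2)=(1,0,0); link0 fixed
link1: (2,0,0)
link2: (3,0,0)
link3: (4,0,0)
link4: (5,0,0)
R 0-2 [J1]: (5,1,0)
link5: (6,1,0)
P 3-1 [J1]: (6,2,0)
P 3-4 [J1]: (6,3,0)
R 5-4 [J1]: (6,4,0)
P 0-1 [J1]: (6,5,0)
Grübler: 3·5 − 2·5 − 0 = 5

M = 5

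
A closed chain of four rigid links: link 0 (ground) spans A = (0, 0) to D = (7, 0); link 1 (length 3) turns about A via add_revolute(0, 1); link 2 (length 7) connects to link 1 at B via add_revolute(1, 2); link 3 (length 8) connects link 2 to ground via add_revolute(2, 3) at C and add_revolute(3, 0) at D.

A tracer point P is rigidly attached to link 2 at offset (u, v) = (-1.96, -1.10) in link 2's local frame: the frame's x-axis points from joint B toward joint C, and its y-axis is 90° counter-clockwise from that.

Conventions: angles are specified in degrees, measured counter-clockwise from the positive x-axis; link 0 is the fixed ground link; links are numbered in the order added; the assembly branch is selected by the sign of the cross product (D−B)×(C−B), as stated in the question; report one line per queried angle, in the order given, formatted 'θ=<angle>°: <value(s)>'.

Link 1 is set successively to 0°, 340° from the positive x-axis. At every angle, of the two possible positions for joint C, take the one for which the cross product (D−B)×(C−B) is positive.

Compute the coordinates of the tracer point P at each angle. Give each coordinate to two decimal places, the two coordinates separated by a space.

A=(0,0), D=(7.00,0)
θ=0°: B = A + 3.00·(cos0°, sin0°) = (3.0000, 0.0000)
θ=0°: |BD| = 4.0000
θ=0°: circle(B,7.00) ∩ circle(D,8.00): a=0.1250, h=6.9989
θ=0°:   candidates: C₊=(3.1250,6.9989) cross=27.996; C₋=(3.1250,-6.9989) cross=-27.996
θ=0°:   branch + wants cross > 0 → take C=(3.1250,6.9989) (cross=27.996)
θ=0°: ex = (C−B)/|BC| = (0.0179,0.9998); ey = (-0.9998,0.0179)
θ=0°: P = B + -1.96·ex + -1.10·ey = (4.0648,-1.9793)
θ=340°: B = A + 3.00·(cos340°, sin340°) = (2.8191, -1.0261)
θ=340°: |BD| = 4.3050
θ=340°: circle(B,7.00) ∩ circle(D,8.00): a=0.4103, h=6.9880
θ=340°:   candidates: C₊=(1.5521,5.8583) cross=30.083; C₋=(4.8831,-7.7148) cross=-30.083
θ=340°:   branch + wants cross > 0 → take C=(1.5521,5.8583) (cross=30.083)
θ=340°: ex = (C−B)/|BC| = (-0.1810,0.9835); ey = (-0.9835,-0.1810)
θ=340°: P = B + -1.96·ex + -1.10·ey = (4.2557,-2.7546)

θ=0°: 4.06 -1.98
θ=340°: 4.26 -2.75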